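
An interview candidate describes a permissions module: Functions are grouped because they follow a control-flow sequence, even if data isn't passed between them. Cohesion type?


Reasoning: Grouped by order of execution within a routine, not by data flow
Type: Procedural cohesion

Procedural cohesion


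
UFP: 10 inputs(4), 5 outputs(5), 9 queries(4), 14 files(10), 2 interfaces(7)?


UFP = EI*4 + EO*5 + EQ*4 + ILF*10 + EIF*7
UFP = 10*4 + 5*5 + 9*4 + 14*10 + 2*7
UFP = 40 + 25 + 36 + 140 + 14
UFP = 255

255


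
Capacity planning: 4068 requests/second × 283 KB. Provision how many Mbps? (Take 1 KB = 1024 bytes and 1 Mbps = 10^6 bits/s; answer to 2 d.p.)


Formula: Mbps = payload_bytes * RPS * 8 / 1e6
Payload per request = 283 KB = 283 * 1024 = 289792 bytes
Total bytes/sec = 289792 * 4068 = 1178873856
Total bits/sec = 1178873856 * 8 = 9430990848
Mbps = 9430990848 / 1e6 = 9430.99

9430.99 Mbps


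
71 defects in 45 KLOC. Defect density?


Defect density = defects / KLOC
Defect density = 71 / 45
Defect density = 1.578 defects/KLOC

1.578 defects/KLOC


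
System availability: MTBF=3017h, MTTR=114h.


Availability = MTBF / (MTBF + MTTR)
Availability = 3017 / (3017 + 114)
Availability = 3017 / 3131
Availability = 96.359%

96.359%


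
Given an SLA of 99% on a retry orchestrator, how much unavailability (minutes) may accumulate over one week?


Formula: allowed downtime = period * (100 - SLA) / 100
Period (week) = 10080 minutes
Unavailability fraction = (100 - 99.0) / 100
Allowed downtime = 10080 * (100 - 99.0) / 100
Allowed downtime = 100.8 minutes

100.8 minutes


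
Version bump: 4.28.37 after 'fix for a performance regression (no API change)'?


Current: 4.28.37
Change category: 'fix for a performance regression (no API change)' → patch bump
SemVer rule: patch bump → increment PATCH (MAJOR and MINOR unchanged)
New: 4.28.38

4.28.38


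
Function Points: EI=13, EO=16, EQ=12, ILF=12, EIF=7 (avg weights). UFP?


UFP = EI*4 + EO*5 + EQ*4 + ILF*10 + EIF*7
UFP = 13*4 + 16*5 + 12*4 + 12*10 + 7*7
UFP = 52 + 80 + 48 + 120 + 49
UFP = 349

349


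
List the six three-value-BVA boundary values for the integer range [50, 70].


Range: [50, 70]
Boundaries: just below min, min, min+1, max-1, max, just above max
Values: [49, 50, 51, 69, 70, 71]

[49, 50, 51, 69, 70, 71]


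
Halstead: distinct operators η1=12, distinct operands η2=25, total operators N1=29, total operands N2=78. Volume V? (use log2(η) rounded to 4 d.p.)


Formula: V = N * log2(η), where N = N1 + N2 and η = η1 + η2
η = 12 + 25 = 37
N = 29 + 78 = 107
log2(37) ≈ 5.2095
V = 107 * 5.2095 = 557.42

557.42


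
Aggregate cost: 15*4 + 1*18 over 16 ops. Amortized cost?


Formula: Amortized cost = Total cost / Operations
Total cost = (15 * 4) + (1 * 18)
Total cost = 60 + 18 = 78
Amortized = 78 / 16 = 4.875

4.875


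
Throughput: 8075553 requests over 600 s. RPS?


Formula: throughput = requests / seconds
throughput = 8075553 / 600
throughput = 13459.26 requests/second

13459.26 requests/second


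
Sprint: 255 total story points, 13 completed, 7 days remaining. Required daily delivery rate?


Formula: Required rate = Remaining points / Days left
Remaining = 255 - 13 = 242 points
Required rate = 242 / 7 = 34.57 points/day

34.57 points/day


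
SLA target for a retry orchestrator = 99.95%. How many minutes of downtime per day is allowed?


Formula: allowed downtime = period * (100 - SLA) / 100
Period (day) = 1440 minutes
Unavailability fraction = (100 - 99.95) / 100
Allowed downtime = 1440 * (100 - 99.95) / 100
Allowed downtime = 0.72 minutes

0.72 minutes


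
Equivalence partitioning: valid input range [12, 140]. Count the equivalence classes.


Valid range: [12, 140]
Class 1: x < 12 — invalid
Class 2: 12 ≤ x ≤ 140 — valid
Class 3: x > 140 — invalid
Total equivalence classes: 3

3 equivalence classes


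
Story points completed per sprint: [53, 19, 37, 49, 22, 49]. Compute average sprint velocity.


Formula: Avg velocity = Total points / Number of sprints
Points: [53, 19, 37, 49, 22, 49]
Sum = 53 + 19 + 37 + 49 + 22 + 49 = 229
Avg velocity = 229 / 6 = 38.17 points/sprint

38.17 points/sprint


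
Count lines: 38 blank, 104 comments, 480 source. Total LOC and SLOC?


Total LOC = blank + comment + code
Total LOC = 38 + 104 + 480 = 622
SLOC (source only) = code = 480

Total LOC: 622, SLOC: 480


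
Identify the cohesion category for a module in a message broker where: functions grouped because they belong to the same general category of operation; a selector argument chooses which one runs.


Reasoning: Grouped by category of activity, not by data or sequence
Type: Logical cohesion

Logical cohesion


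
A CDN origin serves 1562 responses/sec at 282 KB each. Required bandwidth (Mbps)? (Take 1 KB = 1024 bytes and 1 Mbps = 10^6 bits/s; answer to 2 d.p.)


Formula: Mbps = payload_bytes * RPS * 8 / 1e6
Payload per request = 282 KB = 282 * 1024 = 288768 bytes
Total bytes/sec = 288768 * 1562 = 451055616
Total bits/sec = 451055616 * 8 = 3608444928
Mbps = 3608444928 / 1e6 = 3608.44

3608.44 Mbps


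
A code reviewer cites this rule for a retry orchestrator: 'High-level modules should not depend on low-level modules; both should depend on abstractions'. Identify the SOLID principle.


This describes the Dependency Inversion Principle (DIP)

Dependency Inversion Principle (DIP)


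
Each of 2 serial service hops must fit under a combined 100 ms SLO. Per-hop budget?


Formula: per_stage = total_budget / stages
per_stage = 100 / 2
per_stage = 50.0 ms

50.0 ms


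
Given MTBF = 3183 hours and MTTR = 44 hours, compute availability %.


Availability = MTBF / (MTBF + MTTR)
Availability = 3183 / (3183 + 44)
Availability = 3183 / 3227
Availability = 98.6365%

98.6365%


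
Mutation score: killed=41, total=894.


Mutation score = killed / total * 100
Mutation score = 41 / 894 * 100
Mutation score = 4.59%

4.59%


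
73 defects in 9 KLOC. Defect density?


Defect density = defects / KLOC
Defect density = 73 / 9
Defect density = 8.111 defects/KLOC

8.111 defects/KLOC


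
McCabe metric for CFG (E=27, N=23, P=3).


Formula: V(G) = E - N + 2P
V(G) = 27 - 23 + 2*3
V(G) = 4 + 6
V(G) = 10

10


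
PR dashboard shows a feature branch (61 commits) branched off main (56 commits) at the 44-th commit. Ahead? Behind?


Common ancestor: commit #44
feature commits after divergence: 61 - 44 = 17
main commits after divergence: 56 - 44 = 12
feature is 17 commits ahead of main
main is 12 commits ahead of feature

feature ahead: 17, main ahead: 12


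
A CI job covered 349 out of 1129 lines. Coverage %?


Coverage = covered / total * 100
Coverage = 349 / 1129 * 100
Coverage = 30.91%

30.91%


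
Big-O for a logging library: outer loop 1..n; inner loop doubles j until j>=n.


Reasoning: linear outer times logarithmic inner
Complexity: O(n log n)

O(n log n)


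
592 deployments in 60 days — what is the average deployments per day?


Formula: deployments per day = releases / days
= 592 / 60
= 9.867 deploys/day
(equivalently, 69.07 deploys/week)

9.867 deploys/day


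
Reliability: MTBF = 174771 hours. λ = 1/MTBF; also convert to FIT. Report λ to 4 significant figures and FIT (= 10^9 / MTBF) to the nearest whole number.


Formula: λ = 1 / MTBF; FIT = λ × 1e9 = 1e9 / MTBF
λ = 1 / 174771 ≈ 5.722e-06 failures/hour
FIT = 1e9 / 174771 ≈ 5722 failures per 1e9 hours (nearest whole number)

λ = 5.722e-06 /h, FIT = 5722


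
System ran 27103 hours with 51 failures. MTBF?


Formula: MTBF = Total operating time / Number of failures
MTBF = 27103 / 51
MTBF = 531.43 hours

531.43 hours


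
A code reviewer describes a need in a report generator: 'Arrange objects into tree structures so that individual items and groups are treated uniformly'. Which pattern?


This matches the Composite pattern

Composite


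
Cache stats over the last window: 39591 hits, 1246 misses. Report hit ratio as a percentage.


Formula: hit rate = hits / (hits + misses) * 100
hit rate = 39591 / (39591 + 1246) * 100
hit rate = 39591 / 40837 * 100
hit rate = 96.95%

96.95%


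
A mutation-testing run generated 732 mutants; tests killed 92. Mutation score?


Mutation score = killed / total * 100
Mutation score = 92 / 732 * 100
Mutation score = 12.57%

12.57%


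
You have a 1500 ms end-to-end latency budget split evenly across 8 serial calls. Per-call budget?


Formula: per_stage = total_budget / stages
per_stage = 1500 / 8
per_stage = 187.5 ms

187.5 ms


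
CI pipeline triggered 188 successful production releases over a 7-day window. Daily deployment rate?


Formula: deployments per day = releases / days
= 188 / 7
= 26.857 deploys/day
(equivalently, 188.0 deploys/week)

26.857 deploys/day


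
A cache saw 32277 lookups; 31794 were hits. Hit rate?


Formula: hit rate = hits / (hits + misses) * 100
hit rate = 31794 / (31794 + 483) * 100
hit rate = 31794 / 32277 * 100
hit rate = 98.5%

98.5%


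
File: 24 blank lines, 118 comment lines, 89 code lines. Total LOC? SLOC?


Total LOC = blank + comment + code
Total LOC = 24 + 118 + 89 = 231
SLOC (source only) = code = 89

Total LOC: 231, SLOC: 89


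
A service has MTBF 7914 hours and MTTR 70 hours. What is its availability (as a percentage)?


Availability = MTBF / (MTBF + MTTR)
Availability = 7914 / (7914 + 70)
Availability = 7914 / 7984
Availability = 99.1232%

99.1232%


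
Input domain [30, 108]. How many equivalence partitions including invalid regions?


Valid range: [30, 108]
Class 1: x < 30 — invalid
Class 2: 30 ≤ x ≤ 108 — valid
Class 3: x > 108 — invalid
Total equivalence classes: 3

3 equivalence classes


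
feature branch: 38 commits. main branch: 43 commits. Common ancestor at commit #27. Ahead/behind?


Common ancestor: commit #27
feature commits after divergence: 38 - 27 = 11
main commits after divergence: 43 - 27 = 16
feature is 11 commits ahead of main
main is 16 commits ahead of feature

feature ahead: 11, main ahead: 16


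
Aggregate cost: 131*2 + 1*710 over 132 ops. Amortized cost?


Formula: Amortized cost = Total cost / Operations
Total cost = (131 * 2) + (1 * 710)
Total cost = 262 + 710 = 972
Amortized = 972 / 132 = 7.3636

7.3636


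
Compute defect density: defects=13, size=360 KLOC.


Defect density = defects / KLOC
Defect density = 13 / 360
Defect density = 0.036 defects/KLOC

0.036 defects/KLOC


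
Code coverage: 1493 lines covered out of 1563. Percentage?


Coverage = covered / total * 100
Coverage = 1493 / 1563 * 100
Coverage = 95.52%

95.52%


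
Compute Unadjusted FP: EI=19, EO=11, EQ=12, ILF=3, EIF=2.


UFP = EI*4 + EO*5 + EQ*4 + ILF*10 + EIF*7
UFP = 19*4 + 11*5 + 12*4 + 3*10 + 2*7
UFP = 76 + 55 + 48 + 30 + 14
UFP = 223

223


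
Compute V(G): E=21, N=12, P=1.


Formula: V(G) = E - N + 2P
V(G) = 21 - 12 + 2*1
V(G) = 9 + 2
V(G) = 11

11


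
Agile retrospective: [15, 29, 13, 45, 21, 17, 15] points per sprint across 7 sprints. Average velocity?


Formula: Avg velocity = Total points / Number of sprints
Points: [15, 29, 13, 45, 21, 17, 15]
Sum = 15 + 29 + 13 + 45 + 21 + 17 + 15 = 155
Avg velocity = 155 / 7 = 22.14 points/sprint

22.14 points/sprint


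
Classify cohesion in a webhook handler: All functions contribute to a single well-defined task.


Reasoning: Best: single purpose
Type: Functional cohesion

Functional cohesion


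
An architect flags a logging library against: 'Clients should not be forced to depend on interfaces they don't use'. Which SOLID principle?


This describes the Interface Segregation Principle (ISP)

Interface Segregation Principle (ISP)


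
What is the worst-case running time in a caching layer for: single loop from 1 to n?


Reasoning: one pass through n items
Complexity: O(n)

O(n)


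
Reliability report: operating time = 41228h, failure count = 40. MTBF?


Formula: MTBF = Total operating time / Number of failures
MTBF = 41228 / 40
MTBF = 1030.7 hours

1030.7 hours


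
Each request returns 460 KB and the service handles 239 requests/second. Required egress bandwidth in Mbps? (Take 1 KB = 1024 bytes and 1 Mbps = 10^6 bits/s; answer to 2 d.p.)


Formula: Mbps = payload_bytes * RPS * 8 / 1e6
Payload per request = 460 KB = 460 * 1024 = 471040 bytes
Total bytes/sec = 471040 * 239 = 112578560
Total bits/sec = 112578560 * 8 = 900628480
Mbps = 900628480 / 1e6 = 900.63

900.63 Mbps


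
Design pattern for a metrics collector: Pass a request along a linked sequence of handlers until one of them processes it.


This matches the Chain of Responsibility pattern

Chain of Responsibility


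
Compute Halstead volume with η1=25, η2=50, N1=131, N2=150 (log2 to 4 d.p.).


Formula: V = N * log2(η), where N = N1 + N2 and η = η1 + η2
η = 25 + 50 = 75
N = 131 + 150 = 281
log2(75) ≈ 6.2288
V = 281 * 6.2288 = 1750.29

1750.29


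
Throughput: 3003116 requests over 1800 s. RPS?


Formula: throughput = requests / seconds
throughput = 3003116 / 1800
throughput = 1668.4 requests/second

1668.4 requests/second


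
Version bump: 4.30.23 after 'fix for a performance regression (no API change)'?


Current: 4.30.23
Change category: 'fix for a performance regression (no API change)' → patch bump
SemVer rule: patch bump → increment PATCH (MAJOR and MINOR unchanged)
New: 4.30.24

4.30.24


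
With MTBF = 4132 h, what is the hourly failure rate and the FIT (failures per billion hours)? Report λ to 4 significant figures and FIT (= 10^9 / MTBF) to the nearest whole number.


Formula: λ = 1 / MTBF; FIT = λ × 1e9 = 1e9 / MTBF
λ = 1 / 4132 ≈ 2.420e-04 failures/hour
FIT = 1e9 / 4132 ≈ 242014 failures per 1e9 hours (nearest whole number)

λ = 2.420e-04 /h, FIT = 242014


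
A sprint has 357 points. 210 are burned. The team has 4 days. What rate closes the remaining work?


Formula: Required rate = Remaining points / Days left
Remaining = 357 - 210 = 147 points
Required rate = 147 / 4 = 36.75 points/day

36.75 points/day


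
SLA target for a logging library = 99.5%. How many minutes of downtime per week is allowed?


Formula: allowed downtime = period * (100 - SLA) / 100
Period (week) = 10080 minutes
Unavailability fraction = (100 - 99.5) / 100
Allowed downtime = 10080 * (100 - 99.5) / 100
Allowed downtime = 50.4 minutes

50.4 minutes


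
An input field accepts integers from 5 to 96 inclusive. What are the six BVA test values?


Range: [5, 96]
Boundaries: just below min, min, min+1, max-1, max, just above max
Values: [4, 5, 6, 95, 96, 97]

[4, 5, 6, 95, 96, 97]


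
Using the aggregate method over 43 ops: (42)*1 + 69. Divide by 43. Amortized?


Formula: Amortized cost = Total cost / Operations
Total cost = (42 * 1) + (1 * 69)
Total cost = 42 + 69 = 111
Amortized = 111 / 43 = 2.5814

2.5814


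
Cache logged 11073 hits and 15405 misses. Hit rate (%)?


Formula: hit rate = hits / (hits + misses) * 100
hit rate = 11073 / (11073 + 15405) * 100
hit rate = 11073 / 26478 * 100
hit rate = 41.82%

41.82%


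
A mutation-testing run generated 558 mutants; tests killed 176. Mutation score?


Mutation score = killed / total * 100
Mutation score = 176 / 558 * 100
Mutation score = 31.54%

31.54%


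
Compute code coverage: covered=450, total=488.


Coverage = covered / total * 100
Coverage = 450 / 488 * 100
Coverage = 92.21%

92.21%


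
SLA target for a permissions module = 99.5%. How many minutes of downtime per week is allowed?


Formula: allowed downtime = period * (100 - SLA) / 100
Period (week) = 10080 minutes
Unavailability fraction = (100 - 99.5) / 100
Allowed downtime = 10080 * (100 - 99.5) / 100
Allowed downtime = 50.4 minutes

50.4 minutes


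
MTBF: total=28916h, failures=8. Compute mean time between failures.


Formula: MTBF = Total operating time / Number of failures
MTBF = 28916 / 8
MTBF = 3614.5 hours

3614.5 hours


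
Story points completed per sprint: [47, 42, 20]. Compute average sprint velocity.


Formula: Avg velocity = Total points / Number of sprints
Points: [47, 42, 20]
Sum = 47 + 42 + 20 = 109
Avg velocity = 109 / 3 = 36.33 points/sprint

36.33 points/sprint


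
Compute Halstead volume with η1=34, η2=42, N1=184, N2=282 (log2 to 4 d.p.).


Formula: V = N * log2(η), where N = N1 + N2 and η = η1 + η2
η = 34 + 42 = 76
N = 184 + 282 = 466
log2(76) ≈ 6.2479
V = 466 * 6.2479 = 2911.52

2911.52


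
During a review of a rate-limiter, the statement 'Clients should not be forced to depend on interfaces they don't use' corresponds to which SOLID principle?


This describes the Interface Segregation Principle (ISP)

Interface Segregation Principle (ISP)


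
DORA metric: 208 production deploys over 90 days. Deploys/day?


Formula: deployments per day = releases / days
= 208 / 90
= 2.311 deploys/day
(equivalently, 16.18 deploys/week)

2.311 deploys/day


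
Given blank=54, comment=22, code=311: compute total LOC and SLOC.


Total LOC = blank + comment + code
Total LOC = 54 + 22 + 311 = 387
SLOC (source only) = code = 311

Total LOC: 387, SLOC: 311


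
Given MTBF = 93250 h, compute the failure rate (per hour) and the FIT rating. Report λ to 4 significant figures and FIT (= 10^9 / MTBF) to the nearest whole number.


Formula: λ = 1 / MTBF; FIT = λ × 1e9 = 1e9 / MTBF
λ = 1 / 93250 ≈ 1.072e-05 failures/hour
FIT = 1e9 / 93250 ≈ 10724 failures per 1e9 hours (nearest whole number)

λ = 1.072e-05 /h, FIT = 10724


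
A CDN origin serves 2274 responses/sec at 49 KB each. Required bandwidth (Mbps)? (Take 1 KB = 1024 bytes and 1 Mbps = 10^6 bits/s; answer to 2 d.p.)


Formula: Mbps = payload_bytes * RPS * 8 / 1e6
Payload per request = 49 KB = 49 * 1024 = 50176 bytes
Total bytes/sec = 50176 * 2274 = 114100224
Total bits/sec = 114100224 * 8 = 912801792
Mbps = 912801792 / 1e6 = 912.8

912.8 Mbps


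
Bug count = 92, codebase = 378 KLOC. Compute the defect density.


Defect density = defects / KLOC
Defect density = 92 / 378
Defect density = 0.243 defects/KLOC

0.243 defects/KLOC


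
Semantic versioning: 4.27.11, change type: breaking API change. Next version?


Current: 4.27.11
Change category: 'breaking API change' → major bump
SemVer rule: major bump → increment MAJOR, reset MINOR and PATCH to 0
New: 5.0.0

5.0.0


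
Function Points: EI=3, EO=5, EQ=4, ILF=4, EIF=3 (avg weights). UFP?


UFP = EI*4 + EO*5 + EQ*4 + ILF*10 + EIF*7
UFP = 3*4 + 5*5 + 4*4 + 4*10 + 3*7
UFP = 12 + 25 + 16 + 40 + 21
UFP = 114

114


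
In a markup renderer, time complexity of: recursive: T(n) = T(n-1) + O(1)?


Reasoning: linear recursion with constant work per frame
Complexity: O(n)

O(n)


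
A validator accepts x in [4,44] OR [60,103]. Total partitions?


Valid ranges: [4,44] and [60,103]
Class 1: x < 4 — invalid
Class 2: 4 ≤ x ≤ 44 — valid
Class 3: 44 < x < 60 — invalid (gap between ranges)
Class 4: 60 ≤ x ≤ 103 — valid
Class 5: x > 103 — invalid
Total equivalence classes: 5

5 equivalence classes


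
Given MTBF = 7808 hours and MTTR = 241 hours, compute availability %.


Availability = MTBF / (MTBF + MTTR)
Availability = 7808 / (7808 + 241)
Availability = 7808 / 8049
Availability = 97.0058%

97.0058%


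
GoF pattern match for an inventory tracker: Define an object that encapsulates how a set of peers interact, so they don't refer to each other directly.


This matches the Mediator pattern

Mediator


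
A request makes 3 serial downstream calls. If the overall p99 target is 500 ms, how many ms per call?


Formula: per_stage = total_budget / stages
per_stage = 500 / 3
per_stage = 166.67 ms

166.67 ms


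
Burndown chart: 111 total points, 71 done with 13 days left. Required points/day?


Formula: Required rate = Remaining points / Days left
Remaining = 111 - 71 = 40 points
Required rate = 40 / 13 = 3.08 points/day

3.08 points/day


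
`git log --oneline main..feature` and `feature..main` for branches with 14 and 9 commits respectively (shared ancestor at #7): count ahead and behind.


Common ancestor: commit #7
feature commits after divergence: 14 - 7 = 7
main commits after divergence: 9 - 7 = 2
feature is 7 commits ahead of main
main is 2 commits ahead of feature

feature ahead: 7, main ahead: 2


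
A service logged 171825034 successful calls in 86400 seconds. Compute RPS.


Formula: throughput = requests / seconds
throughput = 171825034 / 86400
throughput = 1988.72 requests/second

1988.72 requests/second


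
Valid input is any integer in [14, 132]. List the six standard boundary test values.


Range: [14, 132]
Boundaries: just below min, min, min+1, max-1, max, just above max
Values: [13, 14, 15, 131, 132, 133]

[13, 14, 15, 131, 132, 133]


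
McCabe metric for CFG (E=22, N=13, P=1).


Formula: V(G) = E - N + 2P
V(G) = 22 - 13 + 2*1
V(G) = 9 + 2
V(G) = 11

11


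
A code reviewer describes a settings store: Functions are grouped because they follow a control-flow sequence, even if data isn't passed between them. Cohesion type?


Reasoning: Grouped by order of execution within a routine, not by data flow
Type: Procedural cohesion

Procedural cohesion


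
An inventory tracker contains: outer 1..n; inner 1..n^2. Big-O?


Reasoning: n times n^2
Complexity: O(n^3)

O(n^3)


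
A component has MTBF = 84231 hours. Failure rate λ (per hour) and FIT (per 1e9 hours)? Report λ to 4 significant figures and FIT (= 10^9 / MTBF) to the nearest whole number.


Formula: λ = 1 / MTBF; FIT = λ × 1e9 = 1e9 / MTBF
λ = 1 / 84231 ≈ 1.187e-05 failures/hour
FIT = 1e9 / 84231 ≈ 11872 failures per 1e9 hours (nearest whole number)

λ = 1.187e-05 /h, FIT = 11872


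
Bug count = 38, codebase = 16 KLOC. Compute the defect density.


Defect density = defects / KLOC
Defect density = 38 / 16
Defect density = 2.375 defects/KLOC

2.375 defects/KLOC


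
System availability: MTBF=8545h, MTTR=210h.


Availability = MTBF / (MTBF + MTTR)
Availability = 8545 / (8545 + 210)
Availability = 8545 / 8755
Availability = 97.6014%

97.6014%


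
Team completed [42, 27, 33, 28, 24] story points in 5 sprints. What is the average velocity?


Formula: Avg velocity = Total points / Number of sprints
Points: [42, 27, 33, 28, 24]
Sum = 42 + 27 + 33 + 28 + 24 = 154
Avg velocity = 154 / 5 = 30.8 points/sprint

30.8 points/sprint


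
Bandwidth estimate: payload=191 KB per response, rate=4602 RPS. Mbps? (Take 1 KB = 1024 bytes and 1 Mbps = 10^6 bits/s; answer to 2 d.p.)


Formula: Mbps = payload_bytes * RPS * 8 / 1e6
Payload per request = 191 KB = 191 * 1024 = 195584 bytes
Total bytes/sec = 195584 * 4602 = 900077568
Total bits/sec = 900077568 * 8 = 7200620544
Mbps = 7200620544 / 1e6 = 7200.62

7200.62 Mbps


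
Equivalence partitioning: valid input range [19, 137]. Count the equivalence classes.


Valid range: [19, 137]
Class 1: x < 19 — invalid
Class 2: 19 ≤ x ≤ 137 — valid
Class 3: x > 137 — invalid
Total equivalence classes: 3

3 equivalence classes


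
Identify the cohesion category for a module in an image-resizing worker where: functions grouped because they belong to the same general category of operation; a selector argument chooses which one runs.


Reasoning: Grouped by category of activity, not by data or sequence
Type: Logical cohesion

Logical cohesion


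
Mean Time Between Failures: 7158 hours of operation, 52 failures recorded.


Formula: MTBF = Total operating time / Number of failures
MTBF = 7158 / 52
MTBF = 137.65 hours

137.65 hours


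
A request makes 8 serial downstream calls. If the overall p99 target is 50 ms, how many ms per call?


Formula: per_stage = total_budget / stages
per_stage = 50 / 8
per_stage = 6.25 ms

6.25 ms


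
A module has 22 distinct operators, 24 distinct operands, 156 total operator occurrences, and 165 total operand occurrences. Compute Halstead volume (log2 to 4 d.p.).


Formula: V = N * log2(η), where N = N1 + N2 and η = η1 + η2
η = 22 + 24 = 46
N = 156 + 165 = 321
log2(46) ≈ 5.5236
V = 321 * 5.5236 = 1773.08

1773.08


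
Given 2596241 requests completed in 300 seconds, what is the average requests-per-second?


Formula: throughput = requests / seconds
throughput = 2596241 / 300
throughput = 8654.14 requests/second

8654.14 requests/second


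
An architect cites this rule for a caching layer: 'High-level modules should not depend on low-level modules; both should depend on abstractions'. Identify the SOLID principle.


This describes the Dependency Inversion Principle (DIP)

Dependency Inversion Principle (DIP)


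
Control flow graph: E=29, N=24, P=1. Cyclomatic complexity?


Formula: V(G) = E - N + 2P
V(G) = 29 - 24 + 2*1
V(G) = 5 + 2
V(G) = 7

7


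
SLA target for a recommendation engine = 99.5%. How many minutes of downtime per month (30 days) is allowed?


Formula: allowed downtime = period * (100 - SLA) / 100
Period (month (30 days)) = 43200 minutes
Unavailability fraction = (100 - 99.5) / 100
Allowed downtime = 43200 * (100 - 99.5) / 100
Allowed downtime = 216.0 minutes

216.0 minutes


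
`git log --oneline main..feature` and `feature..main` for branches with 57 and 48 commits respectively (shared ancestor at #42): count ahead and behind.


Common ancestor: commit #42
feature commits after divergence: 57 - 42 = 15
main commits after divergence: 48 - 42 = 6
feature is 15 commits ahead of main
main is 6 commits ahead of feature

feature ahead: 15, main ahead: 6


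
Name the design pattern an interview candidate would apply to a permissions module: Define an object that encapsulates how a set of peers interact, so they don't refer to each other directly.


This matches the Mediator pattern

Mediator


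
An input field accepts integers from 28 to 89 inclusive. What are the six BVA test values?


Range: [28, 89]
Boundaries: just below min, min, min+1, max-1, max, just above max
Values: [27, 28, 29, 88, 89, 90]

[27, 28, 29, 88, 89, 90]


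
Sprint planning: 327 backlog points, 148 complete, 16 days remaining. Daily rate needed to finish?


Formula: Required rate = Remaining points / Days left
Remaining = 327 - 148 = 179 points
Required rate = 179 / 16 = 11.19 points/day

11.19 points/day


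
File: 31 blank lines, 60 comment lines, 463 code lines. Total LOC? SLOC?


Total LOC = blank + comment + code
Total LOC = 31 + 60 + 463 = 554
SLOC (source only) = code = 463

Total LOC: 554, SLOC: 463


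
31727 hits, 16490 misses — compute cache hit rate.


Formula: hit rate = hits / (hits + misses) * 100
hit rate = 31727 / (31727 + 16490) * 100
hit rate = 31727 / 48217 * 100
hit rate = 65.8%

65.8%


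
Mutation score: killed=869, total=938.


Mutation score = killed / total * 100
Mutation score = 869 / 938 * 100
Mutation score = 92.64%

92.64%


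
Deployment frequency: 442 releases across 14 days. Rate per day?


Formula: deployments per day = releases / days
= 442 / 14
= 31.571 deploys/day
(equivalently, 221.0 deploys/week)

31.571 deploys/day


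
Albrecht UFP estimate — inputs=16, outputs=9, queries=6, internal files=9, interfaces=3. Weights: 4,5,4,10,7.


UFP = EI*4 + EO*5 + EQ*4 + ILF*10 + EIF*7
UFP = 16*4 + 9*5 + 6*4 + 9*10 + 3*7
UFP = 64 + 45 + 24 + 90 + 21
UFP = 244

244


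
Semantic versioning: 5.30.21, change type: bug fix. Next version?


Current: 5.30.21
Change category: 'bug fix' → patch bump
SemVer rule: patch bump → increment PATCH (MAJOR and MINOR unchanged)
New: 5.30.22

5.30.22


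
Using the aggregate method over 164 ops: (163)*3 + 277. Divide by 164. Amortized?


Formula: Amortized cost = Total cost / Operations
Total cost = (163 * 3) + (1 * 277)
Total cost = 489 + 277 = 766
Amortized = 766 / 164 = 4.6707

4.6707


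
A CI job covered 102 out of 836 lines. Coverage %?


Coverage = covered / total * 100
Coverage = 102 / 836 * 100
Coverage = 12.2%

12.2%


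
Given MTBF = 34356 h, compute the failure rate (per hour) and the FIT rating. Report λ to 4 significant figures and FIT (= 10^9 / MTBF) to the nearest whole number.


Formula: λ = 1 / MTBF; FIT = λ × 1e9 = 1e9 / MTBF
λ = 1 / 34356 ≈ 2.911e-05 failures/hour
FIT = 1e9 / 34356 ≈ 29107 failures per 1e9 hours (nearest whole number)

λ = 2.911e-05 /h, FIT = 29107


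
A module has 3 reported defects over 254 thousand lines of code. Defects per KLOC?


Defect density = defects / KLOC
Defect density = 3 / 254
Defect density = 0.012 defects/KLOC

0.012 defects/KLOC


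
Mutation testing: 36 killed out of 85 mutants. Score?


Mutation score = killed / total * 100
Mutation score = 36 / 85 * 100
Mutation score = 42.35%

42.35%


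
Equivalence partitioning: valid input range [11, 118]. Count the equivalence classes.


Valid range: [11, 118]
Class 1: x < 11 — invalid
Class 2: 11 ≤ x ≤ 118 — valid
Class 3: x > 118 — invalid
Total equivalence classes: 3

3 equivalence classes


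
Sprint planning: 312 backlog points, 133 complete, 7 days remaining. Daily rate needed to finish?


Formula: Required rate = Remaining points / Days left
Remaining = 312 - 133 = 179 points
Required rate = 179 / 7 = 25.57 points/day

25.57 points/day


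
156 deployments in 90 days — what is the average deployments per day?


Formula: deployments per day = releases / days
= 156 / 90
= 1.733 deploys/day
(equivalently, 12.13 deploys/week)

1.733 deploys/day


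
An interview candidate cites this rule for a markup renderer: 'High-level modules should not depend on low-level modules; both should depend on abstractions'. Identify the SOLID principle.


This describes the Dependency Inversion Principle (DIP)

Dependency Inversion Principle (DIP)


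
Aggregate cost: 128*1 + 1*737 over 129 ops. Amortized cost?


Formula: Amortized cost = Total cost / Operations
Total cost = (128 * 1) + (1 * 737)
Total cost = 128 + 737 = 865
Amortized = 865 / 129 = 6.7054

6.7054


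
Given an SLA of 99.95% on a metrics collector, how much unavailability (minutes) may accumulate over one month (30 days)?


Formula: allowed downtime = period * (100 - SLA) / 100
Period (month (30 days)) = 43200 minutes
Unavailability fraction = (100 - 99.95) / 100
Allowed downtime = 43200 * (100 - 99.95) / 100
Allowed downtime = 21.6 minutes

21.6 minutes


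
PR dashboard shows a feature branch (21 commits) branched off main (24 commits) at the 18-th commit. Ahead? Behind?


Common ancestor: commit #18
feature commits after divergence: 21 - 18 = 3
main commits after divergence: 24 - 18 = 6
feature is 3 commits ahead of main
main is 6 commits ahead of feature

feature ahead: 3, main ahead: 6


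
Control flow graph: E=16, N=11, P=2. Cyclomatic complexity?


Formula: V(G) = E - N + 2P
V(G) = 16 - 11 + 2*2
V(G) = 5 + 4
V(G) = 9

9


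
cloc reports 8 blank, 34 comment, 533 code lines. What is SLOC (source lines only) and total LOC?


Total LOC = blank + comment + code
Total LOC = 8 + 34 + 533 = 575
SLOC (source only) = code = 533

Total LOC: 575, SLOC: 533


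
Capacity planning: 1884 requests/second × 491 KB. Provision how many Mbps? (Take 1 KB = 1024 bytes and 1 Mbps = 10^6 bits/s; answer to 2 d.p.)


Formula: Mbps = payload_bytes * RPS * 8 / 1e6
Payload per request = 491 KB = 491 * 1024 = 502784 bytes
Total bytes/sec = 502784 * 1884 = 947245056
Total bits/sec = 947245056 * 8 = 7577960448
Mbps = 7577960448 / 1e6 = 7577.96

7577.96 Mbps


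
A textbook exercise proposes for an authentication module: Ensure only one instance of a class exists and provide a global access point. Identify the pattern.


This matches the Singleton pattern

Singleton


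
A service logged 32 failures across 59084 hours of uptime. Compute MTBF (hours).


Formula: MTBF = Total operating time / Number of failures
MTBF = 59084 / 32
MTBF = 1846.38 hours

1846.38 hours


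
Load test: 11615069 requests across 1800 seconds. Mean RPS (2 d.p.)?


Formula: throughput = requests / seconds
throughput = 11615069 / 1800
throughput = 6452.82 requests/second

6452.82 requests/second


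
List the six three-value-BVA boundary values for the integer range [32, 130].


Range: [32, 130]
Boundaries: just below min, min, min+1, max-1, max, just above max
Values: [31, 32, 33, 129, 130, 131]

[31, 32, 33, 129, 130, 131]


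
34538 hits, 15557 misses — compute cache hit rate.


Formula: hit rate = hits / (hits + misses) * 100
hit rate = 34538 / (34538 + 15557) * 100
hit rate = 34538 / 50095 * 100
hit rate = 68.95%

68.95%


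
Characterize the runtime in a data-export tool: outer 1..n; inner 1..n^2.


Reasoning: n times n^2
Complexity: O(n^3)

O(n^3)


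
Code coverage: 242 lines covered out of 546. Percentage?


Coverage = covered / total * 100
Coverage = 242 / 546 * 100
Coverage = 44.32%

44.32%


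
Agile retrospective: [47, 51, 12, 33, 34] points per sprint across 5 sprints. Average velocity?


Formula: Avg velocity = Total points / Number of sprints
Points: [47, 51, 12, 33, 34]
Sum = 47 + 51 + 12 + 33 + 34 = 177
Avg velocity = 177 / 5 = 35.4 points/sprint

35.4 points/sprint


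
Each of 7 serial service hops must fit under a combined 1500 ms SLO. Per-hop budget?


Formula: per_stage = total_budget / stages
per_stage = 1500 / 7
per_stage = 214.29 ms

214.29 ms


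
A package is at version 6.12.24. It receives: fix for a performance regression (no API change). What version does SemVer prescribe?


Current: 6.12.24
Change category: 'fix for a performance regression (no API change)' → patch bump
SemVer rule: patch bump → increment PATCH (MAJOR and MINOR unchanged)
New: 6.12.25

6.12.25


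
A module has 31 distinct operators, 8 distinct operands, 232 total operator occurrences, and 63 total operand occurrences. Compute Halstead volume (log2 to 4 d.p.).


Formula: V = N * log2(η), where N = N1 + N2 and η = η1 + η2
η = 31 + 8 = 39
N = 232 + 63 = 295
log2(39) ≈ 5.2854
V = 295 * 5.2854 = 1559.19

1559.19


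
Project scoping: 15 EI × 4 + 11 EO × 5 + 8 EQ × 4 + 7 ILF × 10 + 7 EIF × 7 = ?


UFP = EI*4 + EO*5 + EQ*4 + ILF*10 + EIF*7
UFP = 15*4 + 11*5 + 8*4 + 7*10 + 7*7
UFP = 60 + 55 + 32 + 70 + 49
UFP = 266

266


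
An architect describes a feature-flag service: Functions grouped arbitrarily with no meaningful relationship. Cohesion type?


Reasoning: Worst: random grouping
Type: Coincidental cohesion

Coincidental cohesion


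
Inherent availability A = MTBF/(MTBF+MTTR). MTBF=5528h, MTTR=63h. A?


Availability = MTBF / (MTBF + MTTR)
Availability = 5528 / (5528 + 63)
Availability = 5528 / 5591
Availability = 98.8732%

98.8732%


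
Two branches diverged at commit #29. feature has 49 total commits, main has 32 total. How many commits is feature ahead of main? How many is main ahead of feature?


Common ancestor: commit #29
feature commits after divergence: 49 - 29 = 20
main commits after divergence: 32 - 29 = 3
feature is 20 commits ahead of main
main is 3 commits ahead of feature

feature ahead: 20, main ahead: 3


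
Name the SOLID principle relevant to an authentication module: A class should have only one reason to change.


This describes the Single Responsibility Principle (SRP)

Single Responsibility Principle (SRP)


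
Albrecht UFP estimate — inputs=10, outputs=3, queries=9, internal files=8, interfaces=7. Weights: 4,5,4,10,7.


UFP = EI*4 + EO*5 + EQ*4 + ILF*10 + EIF*7
UFP = 10*4 + 3*5 + 9*4 + 8*10 + 7*7
UFP = 40 + 15 + 36 + 80 + 49
UFP = 220

220


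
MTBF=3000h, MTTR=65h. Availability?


Availability = MTBF / (MTBF + MTTR)
Availability = 3000 / (3000 + 65)
Availability = 3000 / 3065
Availability = 97.8793%

97.8793%


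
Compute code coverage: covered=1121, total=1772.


Coverage = covered / total * 100
Coverage = 1121 / 1772 * 100
Coverage = 63.26%

63.26%


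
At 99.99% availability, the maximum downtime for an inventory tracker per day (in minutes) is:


Formula: allowed downtime = period * (100 - SLA) / 100
Period (day) = 1440 minutes
Unavailability fraction = (100 - 99.99) / 100
Allowed downtime = 1440 * (100 - 99.99) / 100
Allowed downtime = 0.144 minutes

0.144 minutes


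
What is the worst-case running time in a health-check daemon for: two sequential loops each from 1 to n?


Reasoning: sequential dominates: O(n) + O(n) = O(n)
Complexity: O(n)

O(n)


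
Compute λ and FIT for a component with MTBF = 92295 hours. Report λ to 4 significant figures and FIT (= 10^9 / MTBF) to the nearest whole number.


Formula: λ = 1 / MTBF; FIT = λ × 1e9 = 1e9 / MTBF
λ = 1 / 92295 ≈ 1.083e-05 failures/hour
FIT = 1e9 / 92295 ≈ 10835 failures per 1e9 hours (nearest whole number)

λ = 1.083e-05 /h, FIT = 10835


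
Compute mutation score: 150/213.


Mutation score = killed / total * 100
Mutation score = 150 / 213 * 100
Mutation score = 70.42%

70.42%


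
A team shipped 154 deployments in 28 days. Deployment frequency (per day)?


Formula: deployments per day = releases / days
= 154 / 28
= 5.5 deploys/day
(equivalently, 38.5 deploys/week)

5.5 deploys/day


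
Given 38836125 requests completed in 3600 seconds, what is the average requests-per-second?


Formula: throughput = requests / seconds
throughput = 38836125 / 3600
throughput = 10787.81 requests/second

10787.81 requests/second


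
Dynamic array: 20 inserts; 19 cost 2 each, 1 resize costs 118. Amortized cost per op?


Formula: Amortized cost = Total cost / Operations
Total cost = (19 * 2) + (1 * 118)
Total cost = 38 + 118 = 156
Amortized = 156 / 20 = 7.8

7.8


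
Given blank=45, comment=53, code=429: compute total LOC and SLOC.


Total LOC = blank + comment + code
Total LOC = 45 + 53 + 429 = 527
SLOC (source only) = code = 429

Total LOC: 527, SLOC: 429


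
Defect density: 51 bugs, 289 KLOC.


Defect density = defects / KLOC
Defect density = 51 / 289
Defect density = 0.176 defects/KLOC

0.176 defects/KLOC


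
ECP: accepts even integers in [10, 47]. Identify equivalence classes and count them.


Constraint: even integers in [10, 47]
Class 1: x < 10 — out-of-range invalid
Class 2: x in [10,47] but odd — wrong type invalid
Class 3: x in [10,47] and even — valid
Class 4: x > 47 — out-of-range invalid
Total equivalence classes: 4

4 equivalence classes


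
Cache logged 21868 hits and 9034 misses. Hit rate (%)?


Formula: hit rate = hits / (hits + misses) * 100
hit rate = 21868 / (21868 + 9034) * 100
hit rate = 21868 / 30902 * 100
hit rate = 70.77%

70.77%


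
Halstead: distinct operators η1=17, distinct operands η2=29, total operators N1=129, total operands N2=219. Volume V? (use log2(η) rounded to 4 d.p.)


Formula: V = N * log2(η), where N = N1 + N2 and η = η1 + η2
η = 17 + 29 = 46
N = 129 + 219 = 348
log2(46) ≈ 5.5236
V = 348 * 5.5236 = 1922.21

1922.21


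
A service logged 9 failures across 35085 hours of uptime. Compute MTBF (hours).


Formula: MTBF = Total operating time / Number of failures
MTBF = 35085 / 9
MTBF = 3898.33 hours

3898.33 hours


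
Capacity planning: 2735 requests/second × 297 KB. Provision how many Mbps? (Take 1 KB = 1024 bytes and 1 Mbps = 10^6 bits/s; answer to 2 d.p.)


Formula: Mbps = payload_bytes * RPS * 8 / 1e6
Payload per request = 297 KB = 297 * 1024 = 304128 bytes
Total bytes/sec = 304128 * 2735 = 831790080
Total bits/sec = 831790080 * 8 = 6654320640
Mbps = 6654320640 / 1e6 = 6654.32

6654.32 Mbps


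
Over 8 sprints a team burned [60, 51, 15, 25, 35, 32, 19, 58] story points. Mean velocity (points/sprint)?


Formula: Avg velocity = Total points / Number of sprints
Points: [60, 51, 15, 25, 35, 32, 19, 58]
Sum = 60 + 51 + 15 + 25 + 35 + 32 + 19 + 58 = 295
Avg velocity = 295 / 8 = 36.88 points/sprint

36.88 points/sprint
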